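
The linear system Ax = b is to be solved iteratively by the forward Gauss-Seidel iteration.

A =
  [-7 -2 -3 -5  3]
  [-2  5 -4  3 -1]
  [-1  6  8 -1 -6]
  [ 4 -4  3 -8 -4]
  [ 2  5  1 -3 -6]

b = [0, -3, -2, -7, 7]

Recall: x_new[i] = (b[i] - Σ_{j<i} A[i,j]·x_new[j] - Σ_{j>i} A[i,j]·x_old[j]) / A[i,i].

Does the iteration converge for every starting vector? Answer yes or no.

A = D + L + U where D = diag(-7, 5, 8, -8, -6).
Gauss-Seidel: T = -(D+L)⁻¹U, row 0 first, T[0,4] = -(3)/(-7) = +0.4286; later rows by forward substitution.
  T[0,:] = [+0.0000 -0.2857 -0.4286 -0.7143 +0.4286]
  T[1,:] = [+0.0000 -0.1143 +0.6286 -0.8857 +0.3714]
  T[2,:] = [+0.0000 +0.0500 -0.5250 +0.7000 +0.5250]
  T[3,:] = [+0.0000 -0.0670 -0.7254 +0.3482 -0.2746]
  T[4,:] = [+0.0000 -0.1487 +0.6562 -1.0336 +0.6772]
eigenvalue magnitudes: 1.1714, 0.6294, 0.6294, 0.0103, 0.0000.
spectral radius ρ = 1.1714; 1.1714 > 1, so it fails to converge.

no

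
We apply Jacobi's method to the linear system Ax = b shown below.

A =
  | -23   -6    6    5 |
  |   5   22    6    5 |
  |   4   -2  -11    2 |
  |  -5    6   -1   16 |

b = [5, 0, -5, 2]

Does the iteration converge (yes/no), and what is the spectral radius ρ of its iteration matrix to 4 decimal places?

Split A = D + L + U, D = diag(-23, 22, -11, 16).
Jacobi T = -D⁻¹(L+U): T[0,2] = -(6)/(-23) = +0.2609; T[0,0] = 0.
  T[0,:] = [+0.0000 -0.2609 +0.2609 +0.2174]
  T[1,:] = [-0.2273 +0.0000 -0.2727 -0.2273]
  T[2,:] = [+0.3636 -0.1818 +0.0000 +0.1818]
  T[3,:] = [+0.3125 -0.3750 +0.0625 +0.0000]
moduli |λ_i(T)| = 0.7357, 0.2957, 0.2957, 0.1448.
spectral radius ρ = 0.7357; 0.7357 < 1, so it converges for any x₀.

yes, ρ = 0.7357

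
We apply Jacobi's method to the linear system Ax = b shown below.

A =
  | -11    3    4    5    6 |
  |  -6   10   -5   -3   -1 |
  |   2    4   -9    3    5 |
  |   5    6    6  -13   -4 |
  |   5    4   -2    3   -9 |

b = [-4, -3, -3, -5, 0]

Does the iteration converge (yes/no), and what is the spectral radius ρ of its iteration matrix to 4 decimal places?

Write A = D+L+U with D = diag(-11, 10, -9, -13, -9).
T_J = -D⁻¹(L+U): T[2,3] = -(3)/(-9) = +0.3333; T[2,2] = 0.
  T[0,:] = [+0.0000 +0.2727 +0.3636 +0.4545 +0.5455]
  T[1,:] = [+0.6000 +0.0000 +0.5000 +0.3000 +0.1000]
  T[2,:] = [+0.2222 +0.4444 +0.0000 +0.3333 +0.5556]
  T[3,:] = [+0.3846 +0.4615 +0.4615 +0.0000 -0.3077]
  T[4,:] = [+0.5556 +0.4444 -0.2222 +0.3333 +0.0000]
|λ(T)| sorted: 1.3852, 0.6192, 0.6192, 0.3168, 0.3168.
spectral radius ρ = 1.3852; 1.3852 > 1: divergent.

no, ρ = 1.3852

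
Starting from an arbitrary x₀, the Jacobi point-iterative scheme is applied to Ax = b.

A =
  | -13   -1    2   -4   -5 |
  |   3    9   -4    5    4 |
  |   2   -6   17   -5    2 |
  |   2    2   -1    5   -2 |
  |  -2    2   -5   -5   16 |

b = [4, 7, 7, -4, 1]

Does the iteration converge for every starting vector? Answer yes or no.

yes

Let D = diag(-13, 9, 17, 5, 16); L, U the strict triangles.
T_J = -D⁻¹(L+U): T[1,0] = -(3)/(9) = -0.3333; T[1,1] = 0.
  T[0,:] = [+0.0000 -0.0769 +0.1538 -0.3077 -0.3846]
  T[1,:] = [-0.3333 +0.0000 +0.4444 -0.5556 -0.4444]
  T[2,:] = [-0.1176 +0.3529 +0.0000 +0.2941 -0.1176]
  T[3,:] = [-0.4000 -0.4000 +0.2000 +0.0000 +0.4000]
  T[4,:] = [+0.1250 -0.1250 +0.3125 +0.3125 +0.0000]
eigenvalue magnitudes: 0.8797, 0.7342, 0.3379, 0.2604, 0.2604.
ρ = 0.8797; 0.8797 < 1 ⇒ converges.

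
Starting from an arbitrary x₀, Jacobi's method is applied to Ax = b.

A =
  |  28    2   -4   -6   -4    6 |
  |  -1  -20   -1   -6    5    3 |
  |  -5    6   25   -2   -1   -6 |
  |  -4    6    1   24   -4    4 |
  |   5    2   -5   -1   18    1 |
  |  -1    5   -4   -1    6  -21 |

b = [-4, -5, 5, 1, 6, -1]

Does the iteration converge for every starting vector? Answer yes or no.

yes

Let D = diag(28, -20, 25, 24, 18, -21); L, U the strict triangles.
Jacobi: T = -D⁻¹(L+U), T[0,1] = -(2)/(28) = -0.0714; T[0,0] = 0.
  T[0,:] = [+0.0000  -0.0714  +0.1429  +0.2143  +0.1429  -0.2143]
  T[1,:] = [-0.0500  +0.0000  -0.0500  -0.3000  +0.2500  +0.1500]
  T[2,:] = [+0.2000  -0.2400  +0.0000  +0.0800  +0.0400  +0.2400]
  T[3,:] = [+0.1667  -0.2500  -0.0417  +0.0000  +0.1667  -0.1667]
  T[4,:] = [-0.2778  -0.1111  +0.2778  +0.0556  +0.0000  -0.0556]
  T[5,:] = [-0.0476  +0.2381  -0.1905  -0.0476  +0.2857  +0.0000]
|eigenvalues of T|: 0.5195, 0.4157, 0.4031, 0.4031, 0.1339, 0.1339.
ρ = 0.5195; 0.5195 < 1 ⇒ converges.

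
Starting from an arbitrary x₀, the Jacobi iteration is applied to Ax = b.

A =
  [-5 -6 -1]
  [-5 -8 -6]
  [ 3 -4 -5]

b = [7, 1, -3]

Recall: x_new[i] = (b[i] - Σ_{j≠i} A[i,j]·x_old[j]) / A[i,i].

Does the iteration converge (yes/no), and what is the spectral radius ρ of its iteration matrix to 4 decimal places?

Let D = diag(-5, -8, -5); L, U the strict triangles.
Jacobi T = -D⁻¹(L+U): T[0,2] = -(-1)/(-5) = -0.2000; T[0,0] = 0.
  T[0,:] = [+0.0000 -1.2000 -0.2000]
  T[1,:] = [-0.6250 +0.0000 -0.7500]
  T[2,:] = [+0.6000 -0.8000 +0.0000]
|eigenvalues of T|: 1.2570, 0.8406, 0.4164.
spectral radius ρ = 1.2570; 1.2570 > 1 ⇒ diverges.

no, ρ = 1.2570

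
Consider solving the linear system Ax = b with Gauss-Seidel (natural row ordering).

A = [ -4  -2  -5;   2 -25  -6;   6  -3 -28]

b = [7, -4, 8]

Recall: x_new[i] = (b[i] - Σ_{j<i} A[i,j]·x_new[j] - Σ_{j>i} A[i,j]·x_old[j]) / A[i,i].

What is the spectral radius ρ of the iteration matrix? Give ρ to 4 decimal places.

Diagonal D = diag(-4, -25, -28); L, U strict lower/upper.
Gauss-Seidel: T = -(D+L)⁻¹U, row 0 first, T[0,2] = -(-5)/(-4) = -1.2500; later rows by forward substitution.
  T[0,:] = [+0.0000  -0.5000  -1.2500]
  T[1,:] = [+0.0000  -0.0400  -0.3400]
  T[2,:] = [+0.0000  -0.1029  -0.2314]
moduli |λ_i(T)| = 0.3458, 0.0744, 0.0000.
spectral radius ρ = 0.3458; 0.3458 < 1 ⇒ converges.

0.3458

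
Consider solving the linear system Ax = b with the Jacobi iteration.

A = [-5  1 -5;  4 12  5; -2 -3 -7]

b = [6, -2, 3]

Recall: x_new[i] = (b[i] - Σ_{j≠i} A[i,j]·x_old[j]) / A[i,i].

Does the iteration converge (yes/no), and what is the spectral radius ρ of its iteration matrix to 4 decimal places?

yes, ρ = 0.7464

Let D = diag(-5, 12, -7); L, U the strict triangles.
Jacobi: T = -D⁻¹(L+U), T[1,0] = -(4)/(12) = -0.3333; T[1,1] = 0.
  T[0,:] = [+0.0000  +0.2000  -1.0000]
  T[1,:] = [-0.3333  +0.0000  -0.4167]
  T[2,:] = [-0.2857  -0.4286  +0.0000]
eigenvalue magnitudes: 0.7464, 0.3994, 0.3994.
ρ = 0.7464; 0.7464 < 1: convergent.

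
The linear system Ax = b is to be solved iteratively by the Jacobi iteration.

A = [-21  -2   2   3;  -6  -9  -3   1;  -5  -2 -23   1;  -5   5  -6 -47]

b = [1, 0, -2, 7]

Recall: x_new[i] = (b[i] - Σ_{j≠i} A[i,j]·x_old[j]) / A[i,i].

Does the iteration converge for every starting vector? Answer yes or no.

yes

Diagonal D = diag(-21, -9, -23, -47); L, U strict lower/upper.
Jacobi: T = -D⁻¹(L+U), T[2,0] = -(-5)/(-23) = -0.2174; T[2,2] = 0.
  T[0,:] = [+0.0000, -0.0952, +0.0952, +0.1429]
  T[1,:] = [-0.6667, +0.0000, -0.3333, +0.1111]
  T[2,:] = [-0.2174, -0.0870, +0.0000, +0.0435]
  T[3,:] = [-0.1064, +0.1064, -0.1277, +0.0000]
eigenvalue magnitudes: 0.3024, 0.1943, 0.0871, 0.0871.
spectral radius ρ = 0.3024; 0.3024 < 1: convergent.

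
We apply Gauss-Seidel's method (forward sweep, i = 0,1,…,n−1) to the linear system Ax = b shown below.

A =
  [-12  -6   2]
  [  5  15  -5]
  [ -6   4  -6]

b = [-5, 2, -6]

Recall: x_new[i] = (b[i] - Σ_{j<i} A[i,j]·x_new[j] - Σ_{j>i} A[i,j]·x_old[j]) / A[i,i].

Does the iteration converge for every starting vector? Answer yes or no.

yes

Write A = D+L+U with D = diag(-12, 15, -6).
GS T = -(D+L)⁻¹U: row 0 first, T[0,1] = -(-6)/(-12) = -0.5000; later rows by forward substitution.
  T[0,:] = [+0.0000  -0.5000  +0.1667]
  T[1,:] = [+0.0000  +0.1667  +0.2778]
  T[2,:] = [+0.0000  +0.6111  +0.0185]
|eigenvalues of T|: 0.5112, 0.3260, 0.0000.
ρ(T) = max|λ| = 0.5112; 0.5112 < 1: convergent.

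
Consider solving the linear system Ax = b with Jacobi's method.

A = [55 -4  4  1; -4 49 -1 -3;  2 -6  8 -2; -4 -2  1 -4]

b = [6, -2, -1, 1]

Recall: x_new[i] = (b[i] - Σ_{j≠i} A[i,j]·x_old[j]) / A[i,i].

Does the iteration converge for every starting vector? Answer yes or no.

Let D = diag(55, 49, 8, -4); L, U the strict triangles.
Jacobi: T = -D⁻¹(L+U), T[2,1] = -(-6)/(8) = +0.7500; T[2,2] = 0.
  T[0,:] = [+0.0000  +0.0727  -0.0727  -0.0182]
  T[1,:] = [+0.0816  +0.0000  +0.0204  +0.0612]
  T[2,:] = [-0.2500  +0.7500  +0.0000  +0.2500]
  T[3,:] = [-1.0000  -0.5000  +0.2500  +0.0000]
|eigenvalues of T|: 0.3977, 0.2437, 0.1764, 0.1764.
ρ = 0.3977; 0.3977 < 1 ⇒ converges.

yes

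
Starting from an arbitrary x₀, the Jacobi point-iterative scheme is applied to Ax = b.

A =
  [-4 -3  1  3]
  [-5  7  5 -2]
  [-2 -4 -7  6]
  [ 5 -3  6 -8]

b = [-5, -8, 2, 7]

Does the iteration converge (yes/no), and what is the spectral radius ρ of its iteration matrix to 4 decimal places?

no, ρ = 1.1529

Diagonal D = diag(-4, 7, -7, -8); L, U strict lower/upper.
T_J = -D⁻¹(L+U): T[0,1] = -(-3)/(-4) = -0.7500; T[0,0] = 0.
  T[0,:] = [+0.0000  -0.7500  +0.2500  +0.7500]
  T[1,:] = [+0.7143  +0.0000  -0.7143  +0.2857]
  T[2,:] = [-0.2857  -0.5714  +0.0000  +0.8571]
  T[3,:] = [+0.6250  -0.3750  +0.7500  +0.0000]
|roots of det(T-λI)|: 1.1529, 0.4580, 0.4531, 0.4531.
spectral radius ρ = 1.1529; 1.1529 > 1: divergent.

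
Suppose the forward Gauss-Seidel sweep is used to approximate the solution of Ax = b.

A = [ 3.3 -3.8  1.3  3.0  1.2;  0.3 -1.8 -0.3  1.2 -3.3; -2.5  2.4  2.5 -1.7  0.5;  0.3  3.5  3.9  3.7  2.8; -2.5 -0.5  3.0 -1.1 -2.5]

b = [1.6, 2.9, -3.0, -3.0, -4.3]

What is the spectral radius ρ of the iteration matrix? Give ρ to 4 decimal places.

1.6446

Split A = D + L + U, D = diag(3.3, -1.8, 2.5, 3.7, -2.5).
T_GS = -(D+L)⁻¹U: row 0 first, T[0,2] = -(1.3)/(3.3) = -0.3939; later rows by forward substitution.
  T[0,:] = [+0.0000, +1.1515, -0.3939, -0.9091, -0.3636]
  T[1,:] = [+0.0000, +0.1919, -0.2323, +0.5152, -1.8939]
  T[2,:] = [+0.0000, +0.9673, -0.1709, -0.7236, +1.2545]
  T[3,:] = [+0.0000, -1.2945, +0.4319, +0.3492, -0.2581]
  T[4,:] = [+0.0000, +0.5404, +0.0453, -0.2159, +2.3614]
moduli |λ_i(T)| = 1.6446, 1.0586, 1.0586, 0.0536, 0.0000.
ρ(T) = max|λ| = 1.6446; 1.6446 > 1: divergent.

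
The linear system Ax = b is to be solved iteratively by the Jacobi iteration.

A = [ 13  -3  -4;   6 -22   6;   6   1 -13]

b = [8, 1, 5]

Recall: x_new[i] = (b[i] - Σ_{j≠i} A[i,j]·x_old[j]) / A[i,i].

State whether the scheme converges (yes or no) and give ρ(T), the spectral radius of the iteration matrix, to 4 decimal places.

yes, ρ = 0.5401

Let D = diag(13, -22, -13); L, U the strict triangles.
Jacobi: T = -D⁻¹(L+U), T[2,0] = -(6)/(-13) = +0.4615; T[2,2] = 0.
  T[0,:] = [+0.0000, +0.2308, +0.3077]
  T[1,:] = [+0.2727, +0.0000, +0.2727]
  T[2,:] = [+0.4615, +0.0769, +0.0000]
|λ(T)| sorted: 0.5401, 0.3548, 0.1853.
spectral radius ρ = 0.5401; 0.5401 < 1: convergent.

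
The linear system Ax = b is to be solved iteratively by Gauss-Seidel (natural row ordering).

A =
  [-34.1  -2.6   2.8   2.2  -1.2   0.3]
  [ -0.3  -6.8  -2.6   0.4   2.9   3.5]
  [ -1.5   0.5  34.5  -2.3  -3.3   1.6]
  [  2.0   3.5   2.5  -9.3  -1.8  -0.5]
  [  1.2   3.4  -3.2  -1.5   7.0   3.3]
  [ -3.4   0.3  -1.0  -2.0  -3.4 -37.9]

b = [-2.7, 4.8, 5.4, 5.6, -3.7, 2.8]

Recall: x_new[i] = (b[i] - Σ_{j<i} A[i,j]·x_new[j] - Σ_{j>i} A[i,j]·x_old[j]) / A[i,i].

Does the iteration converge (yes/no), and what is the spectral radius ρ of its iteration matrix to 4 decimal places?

yes, ρ = 0.2100

A = D + L + U where D = diag(-34.1, -6.8, 34.5, -9.3, 7, -37.9).
Gauss-Seidel: T = -(D+L)⁻¹U, row 0 first, T[0,1] = -(-2.6)/(-34.1) = -0.0762; later rows by forward substitution.
  T[0,:] = [+0.0000 -0.0762 +0.0821 +0.0645 -0.0352 +0.0088]
  T[1,:] = [+0.0000 +0.0034 -0.3860 +0.0560 +0.4280 +0.5143]
  T[2,:] = [+0.0000 -0.0034 +0.0092 +0.0687 +0.0879 -0.0534]
  T[3,:] = [+0.0000 -0.0160 -0.1251 +0.0534 -0.0164 +0.1273]
  T[4,:] = [+0.0000 +0.0065 +0.1508 +0.0046 -0.1652 -0.7199]
  T[5,:] = [+0.0000 +0.0072 -0.0176 -0.0104 +0.0199 +0.0626]
|λ(T)| sorted: 0.2100, 0.1222, 0.1222, 0.0713, 0.0713, 0.0000.
spectral radius ρ = 0.2100; 0.2100 < 1: convergent.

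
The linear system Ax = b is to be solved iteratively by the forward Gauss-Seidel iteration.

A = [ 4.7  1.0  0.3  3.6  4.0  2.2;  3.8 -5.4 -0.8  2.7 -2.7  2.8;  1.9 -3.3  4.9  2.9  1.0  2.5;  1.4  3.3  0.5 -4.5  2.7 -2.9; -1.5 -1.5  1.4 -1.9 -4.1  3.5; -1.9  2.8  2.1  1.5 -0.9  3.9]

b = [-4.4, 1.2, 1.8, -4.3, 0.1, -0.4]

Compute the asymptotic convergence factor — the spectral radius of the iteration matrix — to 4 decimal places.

Split A = D + L + U, D = diag(4.7, -5.4, 4.9, -4.5, -4.1, 3.9).
Gauss-Seidel: T = -(D+L)⁻¹U, row 0 first, T[0,3] = -(3.6)/(4.7) = -0.7660; later rows by forward substitution.
  T[0,:] = [+0.0000  -0.2128  -0.0638  -0.7660  -0.8511  -0.4681]
  T[1,:] = [+0.0000  -0.1497  -0.1931  -0.0390  -1.0989  +0.1891]
  T[2,:] = [+0.0000  -0.0183  -0.1053  -0.3211  -0.6142  -0.2013]
  T[3,:] = [+0.0000  -0.1780  -0.1731  -0.3026  -0.5389  -0.6737]
  T[4,:] = [+0.0000  +0.2089  +0.1383  +0.3251  +0.7534  +1.1992]
  T[5,:] = [+0.0000  +0.1304  +0.2627  +0.0191  +1.0861  +0.2805]
|eigenvalues of T|: 1.3832, 0.6460, 0.2814, 0.1467, 0.1262, 0.0000.
ρ = 1.3832; 1.3832 > 1 ⇒ diverges.

1.3832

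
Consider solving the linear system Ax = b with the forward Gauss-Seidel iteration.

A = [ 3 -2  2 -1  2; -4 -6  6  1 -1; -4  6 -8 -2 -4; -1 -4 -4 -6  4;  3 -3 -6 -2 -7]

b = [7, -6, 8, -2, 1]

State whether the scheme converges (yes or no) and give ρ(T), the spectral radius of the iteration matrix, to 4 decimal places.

Diagonal D = diag(3, -6, -8, -6, -7); L, U strict lower/upper.
GS T = -(D+L)⁻¹U: row 0 first, T[0,2] = -(2)/(3) = -0.6667; later rows by forward substitution.
  T[0,:] = [+0.0000  +0.6667  -0.6667  +0.3333  -0.6667]
  T[1,:] = [+0.0000  -0.4444  +1.4444  -0.0556  +0.2778]
  T[2,:] = [+0.0000  -0.6667  +1.4167  -0.4583  +0.0417]
  T[3,:] = [+0.0000  +0.6296  -1.7963  +0.2870  +0.5648]
  T[4,:] = [+0.0000  +0.8677  -1.6058  +0.4775  -0.6019]
|λ(T)| sorted: 1.5994, 0.6945, 0.3649, 0.1175, 0.0000.
spectral radius ρ = 1.5994; 1.5994 > 1 ⇒ diverges.

no, ρ = 1.5994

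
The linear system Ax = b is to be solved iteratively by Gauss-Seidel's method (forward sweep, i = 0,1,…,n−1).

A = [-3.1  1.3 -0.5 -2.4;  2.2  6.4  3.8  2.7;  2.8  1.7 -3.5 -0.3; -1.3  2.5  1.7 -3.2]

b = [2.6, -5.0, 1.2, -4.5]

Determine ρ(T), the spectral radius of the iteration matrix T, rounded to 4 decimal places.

0.9223

Diagonal D = diag(-3.1, 6.4, -3.5, -3.2); L, U strict lower/upper.
T_GS = -(D+L)⁻¹U: row 0 first, T[0,1] = -(1.3)/(-3.1) = +0.4194; later rows by forward substitution.
  T[0,:] = [+0.0000  +0.4194  -0.1613  -0.7742]
  T[1,:] = [+0.0000  -0.1442  -0.5383  -0.1557]
  T[2,:] = [+0.0000  +0.2655  -0.3905  -0.7807]
  T[3,:] = [+0.0000  -0.1420  -0.5625  -0.2219]
|roots of det(T-λI)|: 0.9223, 0.0970, 0.0970, 0.0000.
spectral radius ρ = 0.9223; 0.9223 < 1, so it converges for any x₀.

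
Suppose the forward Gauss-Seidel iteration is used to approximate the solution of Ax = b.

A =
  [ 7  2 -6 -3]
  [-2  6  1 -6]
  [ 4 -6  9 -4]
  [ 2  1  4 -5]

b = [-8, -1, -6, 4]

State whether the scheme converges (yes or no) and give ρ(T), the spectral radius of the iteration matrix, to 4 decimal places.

no, ρ = 1.2243

Split A = D + L + U, D = diag(7, 6, 9, -5).
Gauss-Seidel: T = -(D+L)⁻¹U, row 0 first, T[0,1] = -(2)/(7) = -0.2857; later rows by forward substitution.
  T[0,:] = [+0.0000 -0.2857 +0.8571 +0.4286]
  T[1,:] = [+0.0000 -0.0952 +0.1190 +1.1429]
  T[2,:] = [+0.0000 +0.0635 -0.3016 +1.0159]
  T[3,:] = [+0.0000 -0.0825 +0.1254 +1.2127]
|eigenvalues of T|: 1.2243, 0.3907, 0.0177, 0.0000.
ρ(T) = max|λ| = 1.2243; 1.2243 > 1 ⇒ diverges.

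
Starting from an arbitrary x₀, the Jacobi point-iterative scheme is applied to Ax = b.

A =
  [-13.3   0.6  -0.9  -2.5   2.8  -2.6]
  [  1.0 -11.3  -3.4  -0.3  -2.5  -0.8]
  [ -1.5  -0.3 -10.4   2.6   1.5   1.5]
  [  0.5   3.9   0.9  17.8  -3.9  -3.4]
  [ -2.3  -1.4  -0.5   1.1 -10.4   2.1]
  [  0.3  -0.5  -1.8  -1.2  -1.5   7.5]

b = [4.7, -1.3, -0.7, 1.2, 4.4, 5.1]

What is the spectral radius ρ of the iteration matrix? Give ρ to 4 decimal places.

0.5798

A = D + L + U where D = diag(-13.3, -11.3, -10.4, 17.8, -10.4, 7.5).
Jacobi T = -D⁻¹(L+U): T[3,0] = -(0.5)/(17.8) = -0.0281; T[3,3] = 0.
  T[0,:] = [+0.0000, +0.0451, -0.0677, -0.1880, +0.2105, -0.1955]
  T[1,:] = [+0.0885, +0.0000, -0.3009, -0.0265, -0.2212, -0.0708]
  T[2,:] = [-0.1442, -0.0288, +0.0000, +0.2500, +0.1442, +0.1442]
  T[3,:] = [-0.0281, -0.2191, -0.0506, +0.0000, +0.2191, +0.1910]
  T[4,:] = [-0.2212, -0.1346, -0.0481, +0.1058, +0.0000, +0.2019]
  T[5,:] = [-0.0400, +0.0667, +0.2400, +0.1600, +0.2000, +0.0000]
|λ(T)| sorted: 0.5798, 0.2926, 0.2926, 0.2264, 0.2264, 0.0247.
ρ = 0.5798; 0.5798 < 1 ⇒ converges.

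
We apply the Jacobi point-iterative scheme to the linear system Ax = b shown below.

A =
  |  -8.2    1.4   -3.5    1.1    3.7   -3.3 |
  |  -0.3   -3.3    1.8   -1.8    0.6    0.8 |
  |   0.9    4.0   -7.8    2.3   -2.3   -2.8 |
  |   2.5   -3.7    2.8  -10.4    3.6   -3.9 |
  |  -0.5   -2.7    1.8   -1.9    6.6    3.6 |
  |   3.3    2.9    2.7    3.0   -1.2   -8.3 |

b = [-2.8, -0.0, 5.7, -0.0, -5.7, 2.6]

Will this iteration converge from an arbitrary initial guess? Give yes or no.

no

Let D = diag(-8.2, -3.3, -7.8, -10.4, 6.6, -8.3); L, U the strict triangles.
T_J = -D⁻¹(L+U): T[2,4] = -(-2.3)/(-7.8) = -0.2949; T[2,2] = 0.
  T[0,:] = [+0.0000, +0.1707, -0.4268, +0.1341, +0.4512, -0.4024]
  T[1,:] = [-0.0909, +0.0000, +0.5455, -0.5455, +0.1818, +0.2424]
  T[2,:] = [+0.1154, +0.5128, +0.0000, +0.2949, -0.2949, -0.3590]
  T[3,:] = [+0.2404, -0.3558, +0.2692, +0.0000, +0.3462, -0.3750]
  T[4,:] = [+0.0758, +0.4091, -0.2727, +0.2879, +0.0000, -0.5455]
  T[5,:] = [+0.3976, +0.3494, +0.3253, +0.3614, -0.1446, +0.0000]
moduli |λ_i(T)| = 1.1398, 0.6291, 0.6291, 0.6206, 0.1091, 0.0521.
ρ = 1.1398; 1.1398 > 1: divergent.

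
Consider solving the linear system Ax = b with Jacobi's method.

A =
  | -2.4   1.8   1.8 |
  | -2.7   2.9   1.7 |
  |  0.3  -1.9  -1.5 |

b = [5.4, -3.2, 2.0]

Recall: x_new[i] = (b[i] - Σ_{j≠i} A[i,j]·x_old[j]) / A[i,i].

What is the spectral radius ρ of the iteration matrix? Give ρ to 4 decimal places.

Write A = D+L+U with D = diag(-2.4, 2.9, -1.5).
Jacobi T = -D⁻¹(L+U): T[2,0] = -(0.3)/(-1.5) = +0.2000; T[2,2] = 0.
  T[0,:] = [+0.0000 +0.7500 +0.7500]
  T[1,:] = [+0.9310 +0.0000 -0.5862]
  T[2,:] = [+0.2000 -1.2667 +0.0000]
eigenvalue magnitudes: 1.4968, 0.8060, 0.8060.
ρ(T) = max|λ| = 1.4968; 1.4968 > 1, so it fails to converge.

1.4968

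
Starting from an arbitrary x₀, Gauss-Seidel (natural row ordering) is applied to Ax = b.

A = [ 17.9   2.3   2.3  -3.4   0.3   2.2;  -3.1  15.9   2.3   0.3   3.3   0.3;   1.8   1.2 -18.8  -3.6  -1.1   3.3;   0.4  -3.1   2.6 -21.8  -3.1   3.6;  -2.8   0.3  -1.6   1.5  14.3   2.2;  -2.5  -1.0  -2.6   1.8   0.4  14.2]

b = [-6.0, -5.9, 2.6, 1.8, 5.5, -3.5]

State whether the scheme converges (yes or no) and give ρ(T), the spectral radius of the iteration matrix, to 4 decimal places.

A = D + L + U where D = diag(17.9, 15.9, -18.8, -21.8, 14.3, 14.2).
Gauss-Seidel: T = -(D+L)⁻¹U, row 0 first, T[0,2] = -(2.3)/(17.9) = -0.1285; later rows by forward substitution.
  T[0,:] = [+0.0000 -0.1285 -0.1285 +0.1899 -0.0168 -0.1229]
  T[1,:] = [+0.0000 -0.0251 -0.1697 +0.0182 -0.2108 -0.0428]
  T[2,:] = [+0.0000 -0.0139 -0.0231 -0.1721 -0.0736 +0.1610]
  T[3,:] = [+0.0000 -0.0005 +0.0190 -0.0196 -0.1213 +0.1882]
  T[4,:] = [+0.0000 -0.0261 -0.0262 +0.0196 +0.0056 -0.1787]
  T[5,:] = [+0.0000 -0.0261 -0.0405 +0.0051 -0.0160 -0.0140]
eigenvalue magnitudes: 0.1536, 0.1180, 0.1180, 0.0801, 0.0801, 0.0000.
ρ = 0.1536; 0.1536 < 1: convergent.

yes, ρ = 0.1536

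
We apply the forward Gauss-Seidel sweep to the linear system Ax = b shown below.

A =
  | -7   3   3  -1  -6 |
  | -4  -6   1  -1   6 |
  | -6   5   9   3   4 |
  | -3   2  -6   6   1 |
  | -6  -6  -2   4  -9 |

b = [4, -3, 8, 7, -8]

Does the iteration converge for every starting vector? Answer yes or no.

Diagonal D = diag(-7, -6, 9, 6, -9); L, U strict lower/upper.
Gauss-Seidel: T = -(D+L)⁻¹U, row 0 first, T[0,3] = -(-1)/(-7) = -0.1429; later rows by forward substitution.
  T[0,:] = [+0.0000  +0.4286  +0.4286  -0.1429  -0.8571]
  T[1,:] = [+0.0000  -0.2857  -0.1190  -0.0714  +1.5714]
  T[2,:] = [+0.0000  +0.4444  +0.3519  -0.3889  -1.8889]
  T[3,:] = [+0.0000  +0.7540  +0.6058  -0.4365  -3.0079]
  T[4,:] = [+0.0000  +0.1411  -0.0153  +0.0353  -1.3933]
|eigenvalues of T|: 1.4703, 0.3871, 0.3871, 0.0120, 0.0000.
ρ = 1.4703; 1.4703 > 1 ⇒ diverges.

no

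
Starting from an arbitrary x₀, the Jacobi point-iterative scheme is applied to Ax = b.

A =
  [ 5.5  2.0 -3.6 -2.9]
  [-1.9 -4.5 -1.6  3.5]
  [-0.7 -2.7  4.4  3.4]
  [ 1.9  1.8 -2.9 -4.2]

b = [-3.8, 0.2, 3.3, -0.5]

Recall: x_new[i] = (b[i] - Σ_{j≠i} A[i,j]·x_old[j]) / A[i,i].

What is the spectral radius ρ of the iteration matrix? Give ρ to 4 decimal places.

1.3786

A = D + L + U where D = diag(5.5, -4.5, 4.4, -4.2).
Jacobi T = -D⁻¹(L+U): T[0,2] = -(-3.6)/(5.5) = +0.6545; T[0,0] = 0.
  T[0,:] = [+0.0000 -0.3636 +0.6545 +0.5273]
  T[1,:] = [-0.4222 +0.0000 -0.3556 +0.7778]
  T[2,:] = [+0.1591 +0.6136 +0.0000 -0.7727]
  T[3,:] = [+0.4524 +0.4286 -0.6905 +0.0000]
moduli |λ_i(T)| = 1.3786, 0.5877, 0.5393, 0.5393.
ρ(T) = max|λ| = 1.3786; 1.3786 > 1 ⇒ diverges.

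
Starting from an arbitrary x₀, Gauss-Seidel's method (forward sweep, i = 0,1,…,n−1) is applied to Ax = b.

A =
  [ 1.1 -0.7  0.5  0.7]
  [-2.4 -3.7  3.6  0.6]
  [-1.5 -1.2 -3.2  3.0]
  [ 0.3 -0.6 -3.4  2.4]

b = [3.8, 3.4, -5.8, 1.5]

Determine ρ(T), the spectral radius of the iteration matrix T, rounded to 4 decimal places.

Write A = D+L+U with D = diag(1.1, -3.7, -3.2, 2.4).
T_GS = -(D+L)⁻¹U: row 0 first, T[0,1] = -(-0.7)/(1.1) = +0.6364; later rows by forward substitution.
  T[0,:] = [+0.0000 +0.6364 -0.4545 -0.6364]
  T[1,:] = [+0.0000 -0.4128 +1.2678 +0.5749]
  T[2,:] = [+0.0000 -0.1435 -0.2624 +1.0202]
  T[3,:] = [+0.0000 -0.3860 +0.0021 +1.6686]
moduli |λ_i(T)| = 1.3974, 0.5065, 0.1025, 0.0000.
ρ = 1.3974; 1.3974 > 1, so it fails to converge.

1.3974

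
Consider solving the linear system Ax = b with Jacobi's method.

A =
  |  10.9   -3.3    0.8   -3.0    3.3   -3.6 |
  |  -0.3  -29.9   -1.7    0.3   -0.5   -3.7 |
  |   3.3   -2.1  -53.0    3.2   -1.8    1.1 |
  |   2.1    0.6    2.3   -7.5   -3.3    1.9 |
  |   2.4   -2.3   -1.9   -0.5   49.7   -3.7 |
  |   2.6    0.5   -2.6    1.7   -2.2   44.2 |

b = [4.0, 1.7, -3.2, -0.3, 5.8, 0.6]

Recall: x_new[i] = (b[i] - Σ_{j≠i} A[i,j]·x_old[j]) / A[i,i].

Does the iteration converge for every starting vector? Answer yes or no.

Diagonal D = diag(10.9, -29.9, -53, -7.5, 49.7, 44.2); L, U strict lower/upper.
Jacobi T = -D⁻¹(L+U): T[3,1] = -(0.6)/(-7.5) = +0.0800; T[3,3] = 0.
  T[0,:] = [+0.0000  +0.3028  -0.0734  +0.2752  -0.3028  +0.3303]
  T[1,:] = [-0.0100  +0.0000  -0.0569  +0.0100  -0.0167  -0.1237]
  T[2,:] = [+0.0623  -0.0396  +0.0000  +0.0604  -0.0340  +0.0208]
  T[3,:] = [+0.2800  +0.0800  +0.3067  +0.0000  -0.4400  +0.2533]
  T[4,:] = [-0.0483  +0.0463  +0.0382  +0.0101  +0.0000  +0.0744]
  T[5,:] = [-0.0588  -0.0113  +0.0588  -0.0385  +0.0498  +0.0000]
|λ(T)| sorted: 0.2964, 0.2493, 0.1280, 0.1280, 0.1051, 0.0037.
spectral radius ρ = 0.2964; 0.2964 < 1: convergent.

yes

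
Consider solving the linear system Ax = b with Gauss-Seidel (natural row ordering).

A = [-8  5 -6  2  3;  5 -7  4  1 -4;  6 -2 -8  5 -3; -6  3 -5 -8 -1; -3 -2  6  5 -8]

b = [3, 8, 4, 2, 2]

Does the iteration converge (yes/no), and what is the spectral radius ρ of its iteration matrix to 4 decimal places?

Let D = diag(-8, -7, -8, -8, -8); L, U the strict triangles.
T_GS = -(D+L)⁻¹U: row 0 first, T[0,3] = -(2)/(-8) = +0.2500; later rows by forward substitution.
  T[0,:] = [+0.0000 +0.6250 -0.7500 +0.2500 +0.3750]
  T[1,:] = [+0.0000 +0.4464 +0.0357 +0.3214 -0.3036]
  T[2,:] = [+0.0000 +0.3571 -0.5714 +0.7321 -0.0179]
  T[3,:] = [+0.0000 -0.5246 +0.9330 -0.5246 -0.5089]
  T[4,:] = [+0.0000 -0.4060 +0.4269 +0.0472 -0.3962]
|eigenvalues of T|: 1.3867, 0.5196, 0.1205, 0.1205, 0.0000.
ρ = 1.3867; 1.3867 > 1, so it fails to converge.

no, ρ = 1.3867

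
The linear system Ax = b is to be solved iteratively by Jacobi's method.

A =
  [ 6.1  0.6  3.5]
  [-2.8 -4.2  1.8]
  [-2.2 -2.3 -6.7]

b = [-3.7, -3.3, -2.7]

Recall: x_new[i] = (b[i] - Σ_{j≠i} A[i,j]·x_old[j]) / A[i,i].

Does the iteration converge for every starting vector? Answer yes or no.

yes

Split A = D + L + U, D = diag(6.1, -4.2, -6.7).
T_J = -D⁻¹(L+U): T[2,1] = -(-2.3)/(-6.7) = -0.3433; T[2,2] = 0.
  T[0,:] = [+0.0000, -0.0984, -0.5738]
  T[1,:] = [-0.6667, +0.0000, +0.4286]
  T[2,:] = [-0.3284, -0.3433, +0.0000]
eigenvalue magnitudes: 0.5620, 0.4572, 0.4572.
spectral radius ρ = 0.5620; 0.5620 < 1: convergent.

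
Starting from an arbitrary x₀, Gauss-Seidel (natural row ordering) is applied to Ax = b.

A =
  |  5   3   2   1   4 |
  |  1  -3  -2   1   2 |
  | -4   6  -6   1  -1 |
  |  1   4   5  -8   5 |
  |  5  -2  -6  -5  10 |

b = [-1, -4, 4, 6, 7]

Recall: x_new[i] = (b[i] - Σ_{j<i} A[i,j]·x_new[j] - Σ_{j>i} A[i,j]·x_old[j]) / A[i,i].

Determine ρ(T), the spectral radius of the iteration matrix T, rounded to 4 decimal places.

1.6934

Write A = D+L+U with D = diag(5, -3, -6, -8, 10).
T_GS = -(D+L)⁻¹U: row 0 first, T[0,1] = -(3)/(5) = -0.6000; later rows by forward substitution.
  T[0,:] = [+0.0000, -0.6000, -0.4000, -0.2000, -0.8000]
  T[1,:] = [+0.0000, -0.2000, -0.8000, +0.2667, +0.4000]
  T[2,:] = [+0.0000, +0.2000, -0.5333, +0.5667, +0.7667]
  T[3,:] = [+0.0000, -0.0500, -0.7833, +0.4625, +1.2042]
  T[4,:] = [+0.0000, +0.3550, -0.6717, +0.7246, +1.5421]
|λ(T)| sorted: 1.6934, 0.4588, 0.4588, 0.0584, 0.0000.
spectral radius ρ = 1.6934; 1.6934 > 1, so it fails to converge.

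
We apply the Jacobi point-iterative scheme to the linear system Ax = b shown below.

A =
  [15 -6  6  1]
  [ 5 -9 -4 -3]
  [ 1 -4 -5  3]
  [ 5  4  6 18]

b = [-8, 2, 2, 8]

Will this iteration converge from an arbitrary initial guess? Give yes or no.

yes

A = D + L + U where D = diag(15, -9, -5, 18).
T_J = -D⁻¹(L+U): T[0,1] = -(-6)/(15) = +0.4000; T[0,0] = 0.
  T[0,:] = [+0.0000  +0.4000  -0.4000  -0.0667]
  T[1,:] = [+0.5556  +0.0000  -0.4444  -0.3333]
  T[2,:] = [+0.2000  -0.8000  +0.0000  +0.6000]
  T[3,:] = [-0.2778  -0.2222  -0.3333  +0.0000]
moduli |λ_i(T)| = 0.8983, 0.6062, 0.4893, 0.4893.
spectral radius ρ = 0.8983; 0.8983 < 1 ⇒ converges.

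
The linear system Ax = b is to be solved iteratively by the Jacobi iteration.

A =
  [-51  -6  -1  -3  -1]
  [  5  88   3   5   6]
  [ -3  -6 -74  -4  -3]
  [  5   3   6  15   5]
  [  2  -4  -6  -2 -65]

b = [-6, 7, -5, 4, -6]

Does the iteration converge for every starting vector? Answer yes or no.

yes

Write A = D+L+U with D = diag(-51, 88, -74, 15, -65).
Jacobi: T = -D⁻¹(L+U), T[4,1] = -(-4)/(-65) = -0.0615; T[4,4] = 0.
  T[0,:] = [+0.0000, -0.1176, -0.0196, -0.0588, -0.0196]
  T[1,:] = [-0.0568, +0.0000, -0.0341, -0.0568, -0.0682]
  T[2,:] = [-0.0405, -0.0811, +0.0000, -0.0541, -0.0405]
  T[3,:] = [-0.3333, -0.2000, -0.4000, +0.0000, -0.3333]
  T[4,:] = [+0.0308, -0.0615, -0.0923, -0.0308, +0.0000]
|eigenvalues of T|: 0.3381, 0.1760, 0.1202, 0.0321, 0.0099.
spectral radius ρ = 0.3381; 0.3381 < 1: convergent.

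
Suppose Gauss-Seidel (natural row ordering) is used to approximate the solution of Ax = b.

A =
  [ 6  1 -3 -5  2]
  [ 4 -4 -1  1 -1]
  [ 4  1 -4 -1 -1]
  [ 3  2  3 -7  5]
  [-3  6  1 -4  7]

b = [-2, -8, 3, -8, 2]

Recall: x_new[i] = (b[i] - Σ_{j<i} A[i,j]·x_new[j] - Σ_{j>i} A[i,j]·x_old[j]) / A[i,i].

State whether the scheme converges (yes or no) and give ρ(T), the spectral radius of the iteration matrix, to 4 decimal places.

A = D + L + U where D = diag(6, -4, -4, -7, 7).
Gauss-Seidel: T = -(D+L)⁻¹U, row 0 first, T[0,1] = -(1)/(6) = -0.1667; later rows by forward substitution.
  T[0,:] = [+0.0000  -0.1667  +0.5000  +0.8333  -0.3333]
  T[1,:] = [+0.0000  -0.1667  +0.2500  +1.0833  -0.5833]
  T[2,:] = [+0.0000  -0.2083  +0.5625  +0.8542  -0.7292]
  T[3,:] = [+0.0000  -0.2083  +0.5268  +1.0327  +0.0923]
  T[4,:] = [+0.0000  -0.0179  +0.2207  -0.1033  +0.5140]
|eigenvalues of T|: 1.3033, 0.4429, 0.4429, 0.0125, 0.0000.
ρ(T) = max|λ| = 1.3033; 1.3033 > 1 ⇒ diverges.

no, ρ = 1.3033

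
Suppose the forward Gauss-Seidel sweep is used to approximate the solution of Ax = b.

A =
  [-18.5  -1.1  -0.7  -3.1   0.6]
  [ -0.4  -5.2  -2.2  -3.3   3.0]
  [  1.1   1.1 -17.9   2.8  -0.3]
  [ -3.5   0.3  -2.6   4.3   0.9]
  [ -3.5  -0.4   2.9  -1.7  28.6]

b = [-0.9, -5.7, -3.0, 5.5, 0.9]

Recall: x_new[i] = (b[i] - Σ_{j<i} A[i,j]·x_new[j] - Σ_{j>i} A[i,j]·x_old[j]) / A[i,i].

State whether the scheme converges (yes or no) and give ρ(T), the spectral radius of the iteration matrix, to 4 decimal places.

yes, ρ = 0.1941

Let D = diag(-18.5, -5.2, -17.9, 4.3, 28.6); L, U the strict triangles.
T_GS = -(D+L)⁻¹U: row 0 first, T[0,3] = -(-3.1)/(-18.5) = -0.1676; later rows by forward substitution.
  T[0,:] = [+0.0000 -0.0595 -0.0378 -0.1676 +0.0324]
  T[1,:] = [+0.0000 +0.0046 -0.4202 -0.6217 +0.5744]
  T[2,:] = [+0.0000 -0.0034 -0.0281 +0.1079 +0.0205]
  T[3,:] = [+0.0000 -0.0508 -0.0185 -0.0278 -0.2106]
  T[4,:] = [+0.0000 -0.0099 -0.0088 -0.0418 -0.0026]
eigenvalue magnitudes: 0.1941, 0.1465, 0.1465, 0.0242, 0.0000.
ρ(T) = max|λ| = 0.1941; 0.1941 < 1: convergent.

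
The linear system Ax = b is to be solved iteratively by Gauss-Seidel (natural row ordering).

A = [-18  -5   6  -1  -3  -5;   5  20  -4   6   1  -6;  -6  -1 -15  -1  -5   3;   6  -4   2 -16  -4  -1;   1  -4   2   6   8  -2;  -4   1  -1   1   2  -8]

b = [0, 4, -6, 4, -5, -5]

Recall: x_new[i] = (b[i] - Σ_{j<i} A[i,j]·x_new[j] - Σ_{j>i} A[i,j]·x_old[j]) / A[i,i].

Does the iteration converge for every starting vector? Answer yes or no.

Diagonal D = diag(-18, 20, -15, -16, 8, -8); L, U strict lower/upper.
T_GS = -(D+L)⁻¹U: row 0 first, T[0,3] = -(-1)/(-18) = -0.0556; later rows by forward substitution.
  T[0,:] = [+0.0000 -0.2778 +0.3333 -0.0556 -0.1667 -0.2778]
  T[1,:] = [+0.0000 +0.0694 +0.1167 -0.2861 -0.0083 +0.3694]
  T[2,:] = [+0.0000 +0.1065 -0.1411 -0.0254 -0.2661 +0.2865]
  T[3,:] = [+0.0000 -0.1082 +0.0782 +0.0475 -0.3437 -0.2232]
  T[4,:] = [+0.0000 +0.1240 -0.0067 -0.1654 +0.3410 +0.5652]
  T[5,:] = [+0.0000 +0.1517 -0.1263 -0.0402 +0.1578 +0.2627]
moduli |λ_i(T)| = 0.7992, 0.1900, 0.1900, 0.0633, 0.0633, 0.0000.
spectral radius ρ = 0.7992; 0.7992 < 1, so it converges for any x₀.

yes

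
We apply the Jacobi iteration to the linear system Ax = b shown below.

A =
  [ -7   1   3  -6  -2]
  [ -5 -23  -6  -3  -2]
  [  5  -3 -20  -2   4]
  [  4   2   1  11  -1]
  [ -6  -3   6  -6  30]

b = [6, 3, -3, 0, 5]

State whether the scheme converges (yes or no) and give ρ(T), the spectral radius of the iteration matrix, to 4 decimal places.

yes, ρ = 0.6474

A = D + L + U where D = diag(-7, -23, -20, 11, 30).
Jacobi: T = -D⁻¹(L+U), T[2,3] = -(-2)/(-20) = -0.1000; T[2,2] = 0.
  T[0,:] = [+0.0000, +0.1429, +0.4286, -0.8571, -0.2857]
  T[1,:] = [-0.2174, +0.0000, -0.2609, -0.1304, -0.0870]
  T[2,:] = [+0.2500, -0.1500, +0.0000, -0.1000, +0.2000]
  T[3,:] = [-0.3636, -0.1818, -0.0909, +0.0000, +0.0909]
  T[4,:] = [+0.2000, +0.1000, -0.2000, +0.2000, +0.0000]
moduli |λ_i(T)| = 0.6474, 0.5191, 0.2410, 0.0874, 0.0874.
ρ(T) = max|λ| = 0.6474; 0.6474 < 1: convergent.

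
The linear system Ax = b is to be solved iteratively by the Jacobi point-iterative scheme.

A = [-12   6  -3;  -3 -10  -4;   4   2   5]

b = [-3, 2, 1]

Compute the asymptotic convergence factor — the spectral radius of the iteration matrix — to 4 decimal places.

Write A = D+L+U with D = diag(-12, -10, 5).
T_J = -D⁻¹(L+U): T[2,1] = -(2)/(5) = -0.4000; T[2,2] = 0.
  T[0,:] = [+0.0000  +0.5000  -0.2500]
  T[1,:] = [-0.3000  +0.0000  -0.4000]
  T[2,:] = [-0.8000  -0.4000  +0.0000]
|roots of det(T-λI)|: 0.6422, 0.4499, 0.4499.
ρ(T) = max|λ| = 0.6422; 0.6422 < 1, so it converges for any x₀.

0.6422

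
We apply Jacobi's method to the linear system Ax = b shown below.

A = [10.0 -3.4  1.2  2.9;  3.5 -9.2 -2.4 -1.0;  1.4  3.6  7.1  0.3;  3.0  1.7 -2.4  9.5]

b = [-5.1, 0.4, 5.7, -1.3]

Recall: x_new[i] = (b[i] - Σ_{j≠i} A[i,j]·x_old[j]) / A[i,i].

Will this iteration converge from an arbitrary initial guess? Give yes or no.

yes

A = D + L + U where D = diag(10, -9.2, 7.1, 9.5).
Jacobi T = -D⁻¹(L+U): T[2,3] = -(0.3)/(7.1) = -0.0423; T[2,2] = 0.
  T[0,:] = [+0.0000, +0.3400, -0.1200, -0.2900]
  T[1,:] = [+0.3804, +0.0000, -0.2609, -0.1087]
  T[2,:] = [-0.1972, -0.5070, +0.0000, -0.0423]
  T[3,:] = [-0.3158, -0.1789, +0.2526, +0.0000]
|λ(T)| sorted: 0.7303, 0.4622, 0.1541, 0.1541.
ρ(T) = max|λ| = 0.7303; 0.7303 < 1: convergent.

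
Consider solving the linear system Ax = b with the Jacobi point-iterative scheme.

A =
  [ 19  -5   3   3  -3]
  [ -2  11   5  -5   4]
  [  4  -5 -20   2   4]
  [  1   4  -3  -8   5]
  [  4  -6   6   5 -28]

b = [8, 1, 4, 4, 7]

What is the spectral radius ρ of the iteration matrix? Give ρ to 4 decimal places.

Diagonal D = diag(19, 11, -20, -8, -28); L, U strict lower/upper.
T_J = -D⁻¹(L+U): T[1,4] = -(4)/(11) = -0.3636; T[1,1] = 0.
  T[0,:] = [+0.0000 +0.2632 -0.1579 -0.1579 +0.1579]
  T[1,:] = [+0.1818 +0.0000 -0.4545 +0.4545 -0.3636]
  T[2,:] = [+0.2000 -0.2500 +0.0000 +0.1000 +0.2000]
  T[3,:] = [+0.1250 +0.5000 -0.3750 +0.0000 +0.6250]
  T[4,:] = [+0.1429 -0.2143 +0.2143 +0.1786 +0.0000]
|roots of det(T-λI)|: 0.7590, 0.5987, 0.3162, 0.2556, 0.0997.
spectral radius ρ = 0.7590; 0.7590 < 1: convergent.

0.7590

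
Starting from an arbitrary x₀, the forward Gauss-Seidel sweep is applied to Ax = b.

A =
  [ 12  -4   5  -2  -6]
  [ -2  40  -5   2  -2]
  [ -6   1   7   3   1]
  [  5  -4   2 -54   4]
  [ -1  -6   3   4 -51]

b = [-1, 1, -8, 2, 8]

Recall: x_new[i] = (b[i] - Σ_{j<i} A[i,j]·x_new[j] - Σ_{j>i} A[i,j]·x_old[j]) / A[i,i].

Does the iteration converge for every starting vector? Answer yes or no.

Let D = diag(12, 40, 7, -54, -51); L, U the strict triangles.
T_GS = -(D+L)⁻¹U: row 0 first, T[0,2] = -(5)/(12) = -0.4167; later rows by forward substitution.
  T[0,:] = [+0.0000  +0.3333  -0.4167  +0.1667  +0.5000]
  T[1,:] = [+0.0000  +0.0167  +0.1042  -0.0417  +0.0750]
  T[2,:] = [+0.0000  +0.2833  -0.3720  -0.2798  +0.2750]
  T[3,:] = [+0.0000  +0.0401  -0.0601  +0.0082  +0.1250]
  T[4,:] = [+0.0000  +0.0113  -0.0307  -0.0142  +0.0074]
eigenvalue magnitudes: 0.4506, 0.0834, 0.0263, 0.0263, 0.0000.
spectral radius ρ = 0.4506; 0.4506 < 1 ⇒ converges.

yes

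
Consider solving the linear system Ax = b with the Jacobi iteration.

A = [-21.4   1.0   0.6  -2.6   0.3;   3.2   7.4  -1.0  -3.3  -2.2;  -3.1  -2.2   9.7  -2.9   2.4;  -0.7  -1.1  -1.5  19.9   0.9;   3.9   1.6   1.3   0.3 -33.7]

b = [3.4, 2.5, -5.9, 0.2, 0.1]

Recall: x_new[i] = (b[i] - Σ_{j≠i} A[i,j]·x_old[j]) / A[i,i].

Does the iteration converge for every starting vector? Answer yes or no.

yes

Split A = D + L + U, D = diag(-21.4, 7.4, 9.7, 19.9, -33.7).
Jacobi T = -D⁻¹(L+U): T[3,2] = -(-1.5)/(19.9) = +0.0754; T[3,3] = 0.
  T[0,:] = [+0.0000 +0.0467 +0.0280 -0.1215 +0.0140]
  T[1,:] = [-0.4324 +0.0000 +0.1351 +0.4459 +0.2973]
  T[2,:] = [+0.3196 +0.2268 +0.0000 +0.2990 -0.2474]
  T[3,:] = [+0.0352 +0.0553 +0.0754 +0.0000 -0.0452]
  T[4,:] = [+0.1157 +0.0475 +0.0386 +0.0089 +0.0000]
moduli |λ_i(T)| = 0.3226, 0.2168, 0.1665, 0.1665, 0.0793.
ρ(T) = max|λ| = 0.3226; 0.3226 < 1 ⇒ converges.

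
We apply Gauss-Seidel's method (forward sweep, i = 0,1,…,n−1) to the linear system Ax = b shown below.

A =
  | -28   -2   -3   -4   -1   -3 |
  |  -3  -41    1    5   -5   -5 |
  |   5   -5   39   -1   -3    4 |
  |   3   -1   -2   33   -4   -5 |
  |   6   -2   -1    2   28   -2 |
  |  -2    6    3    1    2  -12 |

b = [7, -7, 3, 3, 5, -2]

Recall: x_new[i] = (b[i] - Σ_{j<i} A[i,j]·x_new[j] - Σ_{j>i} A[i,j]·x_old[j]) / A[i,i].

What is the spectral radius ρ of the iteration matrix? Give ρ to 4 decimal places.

Let D = diag(-28, -41, 39, 33, 28, -12); L, U the strict triangles.
Gauss-Seidel: T = -(D+L)⁻¹U, row 0 first, T[0,2] = -(-3)/(-28) = -0.1071; later rows by forward substitution.
  T[0,:] = [+0.0000, -0.0714, -0.1071, -0.1429, -0.0357, -0.1071]
  T[1,:] = [+0.0000, +0.0052, +0.0322, +0.1324, -0.1193, -0.1141]
  T[2,:] = [+0.0000, +0.0098, +0.0179, +0.0609, +0.0662, -0.1035]
  T[3,:] = [+0.0000, +0.0072, +0.0118, +0.0207, +0.1249, +0.1515]
  T[4,:] = [+0.0000, +0.0155, +0.0251, +0.0408, -0.0074, +0.0717]
  T[5,:] = [+0.0000, +0.0202, +0.0436, +0.1138, -0.0280, -0.0405]
moduli |λ_i(T)| = 0.1689, 0.1083, 0.1083, 0.0057, 0.0057, 0.0000.
ρ(T) = max|λ| = 0.1689; 0.1689 < 1: convergent.

0.1689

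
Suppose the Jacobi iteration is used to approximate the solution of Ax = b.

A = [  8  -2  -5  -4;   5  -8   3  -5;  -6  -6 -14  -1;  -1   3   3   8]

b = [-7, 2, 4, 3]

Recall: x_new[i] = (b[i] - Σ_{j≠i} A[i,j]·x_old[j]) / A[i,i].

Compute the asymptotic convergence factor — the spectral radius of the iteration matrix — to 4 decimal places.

Let D = diag(8, -8, -14, 8); L, U the strict triangles.
T_J = -D⁻¹(L+U): T[3,1] = -(3)/(8) = -0.3750; T[3,3] = 0.
  T[0,:] = [+0.0000  +0.2500  +0.6250  +0.5000]
  T[1,:] = [+0.6250  +0.0000  +0.3750  -0.6250]
  T[2,:] = [-0.4286  -0.4286  +0.0000  -0.0714]
  T[3,:] = [+0.1250  -0.3750  -0.3750  +0.0000]
moduli |λ_i(T)| = 0.8375, 0.6897, 0.6897, 0.3877.
ρ(T) = max|λ| = 0.8375; 0.8375 < 1, so it converges for any x₀.

0.8375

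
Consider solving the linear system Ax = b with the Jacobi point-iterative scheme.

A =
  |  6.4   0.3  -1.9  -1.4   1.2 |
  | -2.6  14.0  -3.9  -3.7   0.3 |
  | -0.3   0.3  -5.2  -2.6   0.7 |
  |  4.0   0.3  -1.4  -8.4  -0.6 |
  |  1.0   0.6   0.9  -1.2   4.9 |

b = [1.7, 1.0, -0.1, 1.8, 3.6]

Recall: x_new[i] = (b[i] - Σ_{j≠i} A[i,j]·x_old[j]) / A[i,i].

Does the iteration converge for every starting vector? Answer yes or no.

yes

A = D + L + U where D = diag(6.4, 14, -5.2, -8.4, 4.9).
Jacobi T = -D⁻¹(L+U): T[0,1] = -(0.3)/(6.4) = -0.0469; T[0,0] = 0.
  T[0,:] = [+0.0000 -0.0469 +0.2969 +0.2188 -0.1875]
  T[1,:] = [+0.1857 +0.0000 +0.2786 +0.2643 -0.0214]
  T[2,:] = [-0.0577 +0.0577 +0.0000 -0.5000 +0.1346]
  T[3,:] = [+0.4762 +0.0357 -0.1667 +0.0000 -0.0714]
  T[4,:] = [-0.2041 -0.1224 -0.1837 +0.2449 +0.0000]
moduli |λ_i(T)| = 0.6119, 0.4475, 0.4475, 0.0995, 0.0995.
ρ = 0.6119; 0.6119 < 1, so it converges for any x₀.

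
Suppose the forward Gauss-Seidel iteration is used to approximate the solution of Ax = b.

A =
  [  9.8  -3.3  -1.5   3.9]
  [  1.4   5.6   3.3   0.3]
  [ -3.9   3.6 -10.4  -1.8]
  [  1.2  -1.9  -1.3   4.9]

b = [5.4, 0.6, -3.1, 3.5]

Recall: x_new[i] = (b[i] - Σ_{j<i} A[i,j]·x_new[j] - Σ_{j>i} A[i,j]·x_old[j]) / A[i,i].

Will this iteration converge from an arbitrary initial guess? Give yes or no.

Split A = D + L + U, D = diag(9.8, 5.6, -10.4, 4.9).
T_GS = -(D+L)⁻¹U: row 0 first, T[0,1] = -(-3.3)/(9.8) = +0.3367; later rows by forward substitution.
  T[0,:] = [+0.0000 +0.3367 +0.1531 -0.3980]
  T[1,:] = [+0.0000 -0.0842 -0.6276 +0.0459]
  T[2,:] = [+0.0000 -0.1554 -0.2746 -0.0079]
  T[3,:] = [+0.0000 -0.1563 -0.3537 +0.1132]
|roots of det(T-λI)|: 0.5004, 0.1296, 0.1296, 0.0000.
ρ(T) = max|λ| = 0.5004; 0.5004 < 1, so it converges for any x₀.

yes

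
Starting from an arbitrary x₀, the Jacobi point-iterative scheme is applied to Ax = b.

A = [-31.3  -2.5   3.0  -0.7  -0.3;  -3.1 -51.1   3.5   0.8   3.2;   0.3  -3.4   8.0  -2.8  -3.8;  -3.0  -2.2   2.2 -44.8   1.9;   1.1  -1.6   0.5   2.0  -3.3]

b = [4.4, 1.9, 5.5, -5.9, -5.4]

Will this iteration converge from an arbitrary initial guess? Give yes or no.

Let D = diag(-31.3, -51.1, 8, -44.8, -3.3); L, U the strict triangles.
Jacobi T = -D⁻¹(L+U): T[1,3] = -(0.8)/(-51.1) = +0.0157; T[1,1] = 0.
  T[0,:] = [+0.0000, -0.0799, +0.0958, -0.0224, -0.0096]
  T[1,:] = [-0.0607, +0.0000, +0.0685, +0.0157, +0.0626]
  T[2,:] = [-0.0375, +0.4250, +0.0000, +0.3500, +0.4750]
  T[3,:] = [-0.0670, -0.0491, +0.0491, +0.0000, +0.0424]
  T[4,:] = [+0.3333, -0.4848, +0.1515, +0.6061, +0.0000]
|roots of det(T-λI)|: 0.3630, 0.2352, 0.2352, 0.0540, 0.0540.
ρ(T) = max|λ| = 0.3630; 0.3630 < 1 ⇒ converges.

yes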